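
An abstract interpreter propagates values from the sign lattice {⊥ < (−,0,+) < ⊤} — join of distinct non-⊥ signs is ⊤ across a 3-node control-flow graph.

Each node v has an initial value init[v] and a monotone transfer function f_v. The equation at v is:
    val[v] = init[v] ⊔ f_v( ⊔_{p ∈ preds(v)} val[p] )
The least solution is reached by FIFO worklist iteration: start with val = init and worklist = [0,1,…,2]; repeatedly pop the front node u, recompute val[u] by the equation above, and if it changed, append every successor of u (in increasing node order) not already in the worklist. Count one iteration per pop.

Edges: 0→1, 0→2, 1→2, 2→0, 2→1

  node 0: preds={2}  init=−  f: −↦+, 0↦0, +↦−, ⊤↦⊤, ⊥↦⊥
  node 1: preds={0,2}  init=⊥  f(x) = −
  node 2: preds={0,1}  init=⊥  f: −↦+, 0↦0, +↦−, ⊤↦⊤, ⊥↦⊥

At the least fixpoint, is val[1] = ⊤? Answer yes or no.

no

Trace (5 dequeues):
  [1] u=0 | in ⊥ | out − | ==
  [2] u=1 | in − | out − | prev ⊥ | push {}
  [3] u=2 | in − | out + | prev ⊥ | push {0,1}
  [4] u=0 | in + | out − | ==
  [5] u=1 | in ⊤ | out − | ==

Converged values:
  [0] −
  [1] −
  [2] +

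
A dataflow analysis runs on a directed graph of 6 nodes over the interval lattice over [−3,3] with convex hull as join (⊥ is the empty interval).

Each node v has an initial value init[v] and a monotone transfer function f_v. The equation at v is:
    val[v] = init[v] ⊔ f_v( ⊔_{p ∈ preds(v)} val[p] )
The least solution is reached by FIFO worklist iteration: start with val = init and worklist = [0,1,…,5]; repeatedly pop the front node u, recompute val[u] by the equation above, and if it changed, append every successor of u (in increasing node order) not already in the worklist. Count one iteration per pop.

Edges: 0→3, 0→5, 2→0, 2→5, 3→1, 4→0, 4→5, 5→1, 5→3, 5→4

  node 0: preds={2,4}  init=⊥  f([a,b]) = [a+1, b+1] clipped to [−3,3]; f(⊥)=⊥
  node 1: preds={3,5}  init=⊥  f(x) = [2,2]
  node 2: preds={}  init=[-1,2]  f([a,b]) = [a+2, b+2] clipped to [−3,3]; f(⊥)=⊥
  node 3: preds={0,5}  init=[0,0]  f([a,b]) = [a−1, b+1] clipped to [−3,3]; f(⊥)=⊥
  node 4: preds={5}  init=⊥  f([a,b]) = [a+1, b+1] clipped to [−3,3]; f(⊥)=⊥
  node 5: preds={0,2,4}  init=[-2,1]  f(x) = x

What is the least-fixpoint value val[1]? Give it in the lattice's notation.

[2,2]

Iteration log — 12 steps:
  step 1. node 0  ⊔preds=[-1,2]  new=[0,3]  old=⊥  +wl: 
  step 2. node 1  ⊔preds=[-2,1]  new=[2,2]  old=⊥  +wl: 
  step 3. node 2  ⊔preds=⊥  new=[-1,2]  stable
  step 4. node 3  ⊔preds=[-2,3]  new=[-3,3]  old=[0,0]  +wl: 1
  step 5. node 4  ⊔preds=[-2,1]  new=[-1,2]  old=⊥  +wl: 0
  step 6. node 5  ⊔preds=[-1,3]  new=[-2,3]  old=[-2,1]  +wl: 3,4
  step 7. node 1  ⊔preds=[-3,3]  new=[2,2]  stable
  step 8. node 0  ⊔preds=[-1,2]  new=[0,3]  stable
  step 9. node 3  ⊔preds=[-2,3]  new=[-3,3]  stable
  step 10. node 4  ⊔preds=[-2,3]  new=[-1,3]  old=[-1,2]  +wl: 0,5
  step 11. node 0  ⊔preds=[-1,3]  new=[0,3]  stable
  step 12. node 5  ⊔preds=[-1,3]  new=[-2,3]  stable

Least fixpoint reached:
  node 0: [0,3]
  node 1: [2,2]
  node 2: [-1,2]
  node 3: [-3,3]
  node 4: [-1,3]
  node 5: [-2,3]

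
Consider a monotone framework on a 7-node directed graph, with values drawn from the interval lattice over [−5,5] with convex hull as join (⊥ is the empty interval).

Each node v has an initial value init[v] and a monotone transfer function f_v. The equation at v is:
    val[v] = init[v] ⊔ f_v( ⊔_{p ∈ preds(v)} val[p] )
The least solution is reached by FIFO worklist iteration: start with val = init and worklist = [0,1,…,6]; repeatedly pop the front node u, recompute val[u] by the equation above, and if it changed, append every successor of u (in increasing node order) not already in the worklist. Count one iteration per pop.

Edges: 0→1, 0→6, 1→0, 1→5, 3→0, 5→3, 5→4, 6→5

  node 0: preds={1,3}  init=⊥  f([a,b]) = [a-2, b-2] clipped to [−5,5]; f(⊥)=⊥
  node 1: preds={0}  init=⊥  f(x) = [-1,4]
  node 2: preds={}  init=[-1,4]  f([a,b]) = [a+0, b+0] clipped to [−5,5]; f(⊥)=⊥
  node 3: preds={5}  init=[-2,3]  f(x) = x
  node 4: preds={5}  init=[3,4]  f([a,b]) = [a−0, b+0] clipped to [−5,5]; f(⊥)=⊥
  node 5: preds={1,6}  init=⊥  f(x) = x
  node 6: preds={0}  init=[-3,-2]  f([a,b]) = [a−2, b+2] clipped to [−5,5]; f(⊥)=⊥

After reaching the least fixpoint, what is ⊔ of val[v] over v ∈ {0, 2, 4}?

[-5,4]

Iteration log — 20 steps:
  step 1. node 0  ⊔preds=[-2,3]  new=[-4,1]  old=⊥  +wl: 
  step 2. node 1  ⊔preds=[-4,1]  new=[-1,4]  old=⊥  +wl: 0
  step 3. node 2  ⊔preds=⊥  new=[-1,4]  stable
  step 4. node 3  ⊔preds=⊥  new=[-2,3]  stable
  step 5. node 4  ⊔preds=⊥  new=[3,4]  stable
  step 6. node 5  ⊔preds=[-3,4]  new=[-3,4]  old=⊥  +wl: 3,4
  step 7. node 6  ⊔preds=[-4,1]  new=[-5,3]  old=[-3,-2]  +wl: 5
  step 8. node 0  ⊔preds=[-2,4]  new=[-4,2]  old=[-4,1]  +wl: 1,6
  step 9. node 3  ⊔preds=[-3,4]  new=[-3,4]  old=[-2,3]  +wl: 0
  step 10. node 4  ⊔preds=[-3,4]  new=[-3,4]  old=[3,4]  +wl: 
  step 11. node 5  ⊔preds=[-5,4]  new=[-5,4]  old=[-3,4]  +wl: 3,4
  step 12. node 1  ⊔preds=[-4,2]  new=[-1,4]  stable
  step 13. node 6  ⊔preds=[-4,2]  new=[-5,4]  old=[-5,3]  +wl: 5
  step 14. node 0  ⊔preds=[-3,4]  new=[-5,2]  old=[-4,2]  +wl: 1,6
  step 15. node 3  ⊔preds=[-5,4]  new=[-5,4]  old=[-3,4]  +wl: 0
  step 16. node 4  ⊔preds=[-5,4]  new=[-5,4]  old=[-3,4]  +wl: 
  step 17. node 5  ⊔preds=[-5,4]  new=[-5,4]  stable
  step 18. node 1  ⊔preds=[-5,2]  new=[-1,4]  stable
  step 19. node 6  ⊔preds=[-5,2]  new=[-5,4]  stable
  step 20. node 0  ⊔preds=[-5,4]  new=[-5,2]  stable

Least fixpoint reached:
  node 0: [-5,2]
  node 1: [-1,4]
  node 2: [-1,4]
  node 3: [-5,4]
  node 4: [-5,4]
  node 5: [-5,4]
  node 6: [-5,4]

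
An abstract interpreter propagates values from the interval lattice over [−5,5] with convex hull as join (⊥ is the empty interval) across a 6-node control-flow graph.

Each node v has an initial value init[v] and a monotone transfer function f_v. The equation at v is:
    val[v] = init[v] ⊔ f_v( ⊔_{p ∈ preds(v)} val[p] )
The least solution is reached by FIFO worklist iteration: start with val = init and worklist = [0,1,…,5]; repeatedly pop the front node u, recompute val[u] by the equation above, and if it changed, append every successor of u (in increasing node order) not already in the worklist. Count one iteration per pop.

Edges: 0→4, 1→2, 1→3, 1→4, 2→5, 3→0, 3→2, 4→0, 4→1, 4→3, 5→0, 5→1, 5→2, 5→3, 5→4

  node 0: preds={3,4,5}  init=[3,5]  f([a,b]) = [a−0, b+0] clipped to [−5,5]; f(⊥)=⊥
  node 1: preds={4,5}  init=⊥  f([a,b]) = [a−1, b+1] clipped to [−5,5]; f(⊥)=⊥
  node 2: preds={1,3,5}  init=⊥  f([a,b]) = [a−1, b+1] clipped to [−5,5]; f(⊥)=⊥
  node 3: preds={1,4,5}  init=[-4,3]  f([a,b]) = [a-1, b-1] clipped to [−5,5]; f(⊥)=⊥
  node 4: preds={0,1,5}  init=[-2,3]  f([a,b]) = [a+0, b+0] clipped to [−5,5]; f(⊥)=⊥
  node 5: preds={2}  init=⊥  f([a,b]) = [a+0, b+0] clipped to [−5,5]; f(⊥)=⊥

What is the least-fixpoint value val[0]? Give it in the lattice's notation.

Worklist (14 pops):
  #1 pop 0: in=[-4,3] → [-4,5] (was [3,5]); enqueue []
  #2 pop 1: in=[-2,3] → [-3,4] (was ⊥); enqueue []
  #3 pop 2: in=[-4,4] → [-5,5] (was ⊥); enqueue []
  #4 pop 3: in=[-3,4] → [-4,3] (no change)
  #5 pop 4: in=[-4,5] → [-4,5] (was [-2,3]); enqueue [0,1,3]
  #6 pop 5: in=[-5,5] → [-5,5] (was ⊥); enqueue [2,4]
  #7 pop 0: in=[-5,5] → [-5,5] (was [-4,5]); enqueue []
  #8 pop 1: in=[-5,5] → [-5,5] (was [-3,4]); enqueue []
  #9 pop 3: in=[-5,5] → [-5,4] (was [-4,3]); enqueue [0]
  #10 pop 2: in=[-5,5] → [-5,5] (no change)
  #11 pop 4: in=[-5,5] → [-5,5] (was [-4,5]); enqueue [1,3]
  #12 pop 0: in=[-5,5] → [-5,5] (no change)
  #13 pop 1: in=[-5,5] → [-5,5] (no change)
  #14 pop 3: in=[-5,5] → [-5,4] (no change)

Fixpoint:
  val[0] = [-5,5]
  val[1] = [-5,5]
  val[2] = [-5,5]
  val[3] = [-5,4]
  val[4] = [-5,5]
  val[5] = [-5,5]

[-5,5]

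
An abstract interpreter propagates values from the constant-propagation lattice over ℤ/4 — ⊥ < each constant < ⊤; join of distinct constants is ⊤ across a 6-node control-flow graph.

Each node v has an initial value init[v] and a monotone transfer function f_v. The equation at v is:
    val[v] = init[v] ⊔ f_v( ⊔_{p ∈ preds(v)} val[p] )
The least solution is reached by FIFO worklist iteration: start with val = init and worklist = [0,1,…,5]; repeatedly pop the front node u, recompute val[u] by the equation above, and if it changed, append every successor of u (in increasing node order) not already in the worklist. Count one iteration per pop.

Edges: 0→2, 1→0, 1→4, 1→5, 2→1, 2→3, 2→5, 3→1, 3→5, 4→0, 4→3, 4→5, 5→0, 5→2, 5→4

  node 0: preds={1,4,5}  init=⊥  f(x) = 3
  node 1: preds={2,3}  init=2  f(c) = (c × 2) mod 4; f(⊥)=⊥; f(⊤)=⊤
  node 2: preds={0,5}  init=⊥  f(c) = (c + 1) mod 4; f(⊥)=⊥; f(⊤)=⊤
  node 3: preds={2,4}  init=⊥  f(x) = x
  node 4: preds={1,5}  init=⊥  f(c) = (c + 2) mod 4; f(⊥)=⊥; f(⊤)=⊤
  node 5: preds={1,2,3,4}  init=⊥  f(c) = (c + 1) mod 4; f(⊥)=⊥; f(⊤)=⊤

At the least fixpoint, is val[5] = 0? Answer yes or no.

Worklist (17 pops):
  #1 pop 0: in=2 → 3 (was ⊥); enqueue []
  #2 pop 1: in=⊥ → 2 (no change)
  #3 pop 2: in=3 → 0 (was ⊥); enqueue [1]
  #4 pop 3: in=0 → 0 (was ⊥); enqueue []
  #5 pop 4: in=2 → 0 (was ⊥); enqueue [0,3]
  #6 pop 5: in=⊤ → ⊤ (was ⊥); enqueue [2,4]
  #7 pop 1: in=0 → ⊤ (was 2); enqueue [5]
  #8 pop 0: in=⊤ → 3 (no change)
  #9 pop 3: in=0 → 0 (no change)
  #10 pop 2: in=⊤ → ⊤ (was 0); enqueue [1,3]
  #11 pop 4: in=⊤ → ⊤ (was 0); enqueue [0]
  #12 pop 5: in=⊤ → ⊤ (no change)
  #13 pop 1: in=⊤ → ⊤ (no change)
  #14 pop 3: in=⊤ → ⊤ (was 0); enqueue [1,5]
  #15 pop 0: in=⊤ → 3 (no change)
  #16 pop 1: in=⊤ → ⊤ (no change)
  #17 pop 5: in=⊤ → ⊤ (no change)

Fixpoint:
  val[0] = 3
  val[1] = ⊤
  val[2] = ⊤
  val[3] = ⊤
  val[4] = ⊤
  val[5] = ⊤

no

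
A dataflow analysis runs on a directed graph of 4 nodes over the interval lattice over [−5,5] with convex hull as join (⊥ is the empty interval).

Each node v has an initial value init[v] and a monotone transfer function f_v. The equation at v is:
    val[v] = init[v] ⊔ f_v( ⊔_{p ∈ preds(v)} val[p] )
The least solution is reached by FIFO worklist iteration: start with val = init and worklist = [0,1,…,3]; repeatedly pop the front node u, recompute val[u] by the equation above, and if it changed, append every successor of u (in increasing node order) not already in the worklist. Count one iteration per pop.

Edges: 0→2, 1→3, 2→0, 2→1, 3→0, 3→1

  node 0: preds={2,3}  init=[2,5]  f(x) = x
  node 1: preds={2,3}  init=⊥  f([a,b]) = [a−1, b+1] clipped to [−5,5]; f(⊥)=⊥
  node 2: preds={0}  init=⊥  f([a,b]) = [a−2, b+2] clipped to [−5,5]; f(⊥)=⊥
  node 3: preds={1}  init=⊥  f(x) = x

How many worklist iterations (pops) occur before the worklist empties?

19

Worklist (19 pops):
  #1 pop 0: in=⊥ → [2,5] (no change)
  #2 pop 1: in=⊥ → ⊥ (no change)
  #3 pop 2: in=[2,5] → [0,5] (was ⊥); enqueue [0,1]
  #4 pop 3: in=⊥ → ⊥ (no change)
  #5 pop 0: in=[0,5] → [0,5] (was [2,5]); enqueue [2]
  #6 pop 1: in=[0,5] → [-1,5] (was ⊥); enqueue [3]
  #7 pop 2: in=[0,5] → [-2,5] (was [0,5]); enqueue [0,1]
  #8 pop 3: in=[-1,5] → [-1,5] (was ⊥); enqueue []
  #9 pop 0: in=[-2,5] → [-2,5] (was [0,5]); enqueue [2]
  #10 pop 1: in=[-2,5] → [-3,5] (was [-1,5]); enqueue [3]
  #11 pop 2: in=[-2,5] → [-4,5] (was [-2,5]); enqueue [0,1]
  #12 pop 3: in=[-3,5] → [-3,5] (was [-1,5]); enqueue []
  #13 pop 0: in=[-4,5] → [-4,5] (was [-2,5]); enqueue [2]
  #14 pop 1: in=[-4,5] → [-5,5] (was [-3,5]); enqueue [3]
  #15 pop 2: in=[-4,5] → [-5,5] (was [-4,5]); enqueue [0,1]
  #16 pop 3: in=[-5,5] → [-5,5] (was [-3,5]); enqueue []
  #17 pop 0: in=[-5,5] → [-5,5] (was [-4,5]); enqueue [2]
  #18 pop 1: in=[-5,5] → [-5,5] (no change)
  #19 pop 2: in=[-5,5] → [-5,5] (no change)

Fixpoint:
  val[0] = [-5,5]
  val[1] = [-5,5]
  val[2] = [-5,5]
  val[3] = [-5,5]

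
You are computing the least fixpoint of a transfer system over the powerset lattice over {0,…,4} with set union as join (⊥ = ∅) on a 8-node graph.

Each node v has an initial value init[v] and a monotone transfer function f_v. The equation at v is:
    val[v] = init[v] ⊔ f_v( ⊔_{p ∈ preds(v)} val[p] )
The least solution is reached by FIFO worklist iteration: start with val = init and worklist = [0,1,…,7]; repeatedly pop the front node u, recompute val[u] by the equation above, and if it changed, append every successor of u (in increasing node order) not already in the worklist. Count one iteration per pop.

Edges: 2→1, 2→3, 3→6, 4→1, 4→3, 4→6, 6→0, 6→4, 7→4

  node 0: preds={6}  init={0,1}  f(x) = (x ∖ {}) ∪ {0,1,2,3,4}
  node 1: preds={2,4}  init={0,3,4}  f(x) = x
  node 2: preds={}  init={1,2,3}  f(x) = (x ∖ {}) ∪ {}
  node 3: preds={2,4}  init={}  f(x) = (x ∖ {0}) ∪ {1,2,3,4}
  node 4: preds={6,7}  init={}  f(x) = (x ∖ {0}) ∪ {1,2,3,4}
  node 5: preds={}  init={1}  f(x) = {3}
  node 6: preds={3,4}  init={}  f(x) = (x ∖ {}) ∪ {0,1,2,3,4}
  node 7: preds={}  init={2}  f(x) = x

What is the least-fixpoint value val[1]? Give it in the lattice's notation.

{0,1,2,3,4}

Worklist (12 pops):
  #1 pop 0: in={} → {0,1,2,3,4} (was {0,1}); enqueue []
  #2 pop 1: in={1,2,3} → {0,1,2,3,4} (was {0,3,4}); enqueue []
  #3 pop 2: in={} → {1,2,3} (no change)
  #4 pop 3: in={1,2,3} → {1,2,3,4} (was {}); enqueue []
  #5 pop 4: in={2} → {1,2,3,4} (was {}); enqueue [1,3]
  #6 pop 5: in={} → {1,3} (was {1}); enqueue []
  #7 pop 6: in={1,2,3,4} → {0,1,2,3,4} (was {}); enqueue [0,4]
  #8 pop 7: in={} → {2} (no change)
  #9 pop 1: in={1,2,3,4} → {0,1,2,3,4} (no change)
  #10 pop 3: in={1,2,3,4} → {1,2,3,4} (no change)
  #11 pop 0: in={0,1,2,3,4} → {0,1,2,3,4} (no change)
  #12 pop 4: in={0,1,2,3,4} → {1,2,3,4} (no change)

Fixpoint:
  val[0] = {0,1,2,3,4}
  val[1] = {0,1,2,3,4}
  val[2] = {1,2,3}
  val[3] = {1,2,3,4}
  val[4] = {1,2,3,4}
  val[5] = {1,3}
  val[6] = {0,1,2,3,4}
  val[7] = {2}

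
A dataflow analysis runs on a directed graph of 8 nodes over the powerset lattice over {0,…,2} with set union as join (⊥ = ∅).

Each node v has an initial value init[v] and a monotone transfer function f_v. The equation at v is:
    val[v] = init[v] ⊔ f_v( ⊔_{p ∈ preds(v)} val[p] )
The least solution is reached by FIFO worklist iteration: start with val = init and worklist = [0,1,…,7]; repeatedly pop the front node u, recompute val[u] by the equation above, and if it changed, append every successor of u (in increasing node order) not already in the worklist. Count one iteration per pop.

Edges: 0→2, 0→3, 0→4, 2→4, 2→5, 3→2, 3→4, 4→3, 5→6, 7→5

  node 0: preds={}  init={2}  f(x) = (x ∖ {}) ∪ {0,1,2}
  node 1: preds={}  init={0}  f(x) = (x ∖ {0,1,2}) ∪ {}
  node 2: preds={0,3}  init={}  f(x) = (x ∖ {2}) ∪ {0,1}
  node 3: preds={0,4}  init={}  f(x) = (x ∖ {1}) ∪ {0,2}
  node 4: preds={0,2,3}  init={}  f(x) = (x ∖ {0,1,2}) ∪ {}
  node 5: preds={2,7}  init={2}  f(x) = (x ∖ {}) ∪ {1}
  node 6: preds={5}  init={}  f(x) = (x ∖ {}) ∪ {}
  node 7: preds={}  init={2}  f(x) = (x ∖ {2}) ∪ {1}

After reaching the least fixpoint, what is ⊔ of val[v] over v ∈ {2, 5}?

{0,1,2}

Iteration log — 10 steps:
  step 1. node 0  ⊔preds={}  new={0,1,2}  old={2}  +wl: 
  step 2. node 1  ⊔preds={}  new={0}  stable
  step 3. node 2  ⊔preds={0,1,2}  new={0,1}  old={}  +wl: 
  step 4. node 3  ⊔preds={0,1,2}  new={0,2}  old={}  +wl: 2
  step 5. node 4  ⊔preds={0,1,2}  new={}  stable
  step 6. node 5  ⊔preds={0,1,2}  new={0,1,2}  old={2}  +wl: 
  step 7. node 6  ⊔preds={0,1,2}  new={0,1,2}  old={}  +wl: 
  step 8. node 7  ⊔preds={}  new={1,2}  old={2}  +wl: 5
  step 9. node 2  ⊔preds={0,1,2}  new={0,1}  stable
  step 10. node 5  ⊔preds={0,1,2}  new={0,1,2}  stable

Least fixpoint reached:
  node 0: {0,1,2}
  node 1: {0}
  node 2: {0,1}
  node 3: {0,2}
  node 4: {}
  node 5: {0,1,2}
  node 6: {0,1,2}
  node 7: {1,2}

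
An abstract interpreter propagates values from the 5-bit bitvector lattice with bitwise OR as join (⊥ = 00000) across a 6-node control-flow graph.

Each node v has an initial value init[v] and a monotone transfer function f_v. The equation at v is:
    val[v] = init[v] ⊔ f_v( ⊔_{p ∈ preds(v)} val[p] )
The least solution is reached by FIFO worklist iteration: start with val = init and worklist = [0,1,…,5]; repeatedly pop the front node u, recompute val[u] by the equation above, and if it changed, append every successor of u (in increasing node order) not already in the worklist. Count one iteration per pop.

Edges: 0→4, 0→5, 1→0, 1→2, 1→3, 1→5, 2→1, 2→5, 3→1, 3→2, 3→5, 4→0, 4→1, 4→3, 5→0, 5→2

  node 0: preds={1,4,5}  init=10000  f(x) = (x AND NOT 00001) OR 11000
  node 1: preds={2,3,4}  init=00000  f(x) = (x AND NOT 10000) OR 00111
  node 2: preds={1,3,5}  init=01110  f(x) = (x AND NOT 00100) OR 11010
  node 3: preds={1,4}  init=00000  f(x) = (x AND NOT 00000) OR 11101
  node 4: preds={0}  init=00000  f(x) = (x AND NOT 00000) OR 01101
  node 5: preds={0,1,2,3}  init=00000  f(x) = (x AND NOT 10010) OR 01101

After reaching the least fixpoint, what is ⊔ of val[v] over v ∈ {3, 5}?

Worklist (15 pops):
  #1 pop 0: in=00000 → 11000 (was 10000); enqueue []
  #2 pop 1: in=01110 → 01111 (was 00000); enqueue [0]
  #3 pop 2: in=01111 → 11111 (was 01110); enqueue [1]
  #4 pop 3: in=01111 → 11111 (was 00000); enqueue [2]
  #5 pop 4: in=11000 → 11101 (was 00000); enqueue [3]
  #6 pop 5: in=11111 → 01101 (was 00000); enqueue []
  #7 pop 0: in=11111 → 11110 (was 11000); enqueue [4,5]
  #8 pop 1: in=11111 → 01111 (no change)
  #9 pop 2: in=11111 → 11111 (no change)
  #10 pop 3: in=11111 → 11111 (no change)
  #11 pop 4: in=11110 → 11111 (was 11101); enqueue [0,1,3]
  #12 pop 5: in=11111 → 01101 (no change)
  #13 pop 0: in=11111 → 11110 (no change)
  #14 pop 1: in=11111 → 01111 (no change)
  #15 pop 3: in=11111 → 11111 (no change)

Fixpoint:
  val[0] = 11110
  val[1] = 01111
  val[2] = 11111
  val[3] = 11111
  val[4] = 11111
  val[5] = 01101

11111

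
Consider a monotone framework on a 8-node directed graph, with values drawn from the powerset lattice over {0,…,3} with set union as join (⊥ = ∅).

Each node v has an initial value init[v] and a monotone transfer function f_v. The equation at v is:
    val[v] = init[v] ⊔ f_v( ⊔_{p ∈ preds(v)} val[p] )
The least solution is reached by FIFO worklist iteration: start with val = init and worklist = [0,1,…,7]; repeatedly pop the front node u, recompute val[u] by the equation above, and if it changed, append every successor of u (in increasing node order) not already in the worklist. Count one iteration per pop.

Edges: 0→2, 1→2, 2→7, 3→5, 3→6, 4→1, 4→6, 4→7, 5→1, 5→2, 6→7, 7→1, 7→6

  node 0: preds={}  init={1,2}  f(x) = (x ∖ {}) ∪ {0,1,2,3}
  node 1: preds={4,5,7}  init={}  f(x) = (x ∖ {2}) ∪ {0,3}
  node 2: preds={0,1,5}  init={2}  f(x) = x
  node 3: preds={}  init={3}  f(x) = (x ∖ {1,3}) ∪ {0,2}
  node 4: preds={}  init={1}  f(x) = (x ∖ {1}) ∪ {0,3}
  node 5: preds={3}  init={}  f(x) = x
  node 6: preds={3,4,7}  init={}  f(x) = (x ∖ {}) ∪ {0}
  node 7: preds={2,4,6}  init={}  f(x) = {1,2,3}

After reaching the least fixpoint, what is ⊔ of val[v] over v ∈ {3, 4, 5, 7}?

Worklist (11 pops):
  #1 pop 0: in={} → {0,1,2,3} (was {1,2}); enqueue []
  #2 pop 1: in={1} → {0,1,3} (was {}); enqueue []
  #3 pop 2: in={0,1,2,3} → {0,1,2,3} (was {2}); enqueue []
  #4 pop 3: in={} → {0,2,3} (was {3}); enqueue []
  #5 pop 4: in={} → {0,1,3} (was {1}); enqueue [1]
  #6 pop 5: in={0,2,3} → {0,2,3} (was {}); enqueue [2]
  #7 pop 6: in={0,1,2,3} → {0,1,2,3} (was {}); enqueue []
  #8 pop 7: in={0,1,2,3} → {1,2,3} (was {}); enqueue [6]
  #9 pop 1: in={0,1,2,3} → {0,1,3} (no change)
  #10 pop 2: in={0,1,2,3} → {0,1,2,3} (no change)
  #11 pop 6: in={0,1,2,3} → {0,1,2,3} (no change)

Fixpoint:
  val[0] = {0,1,2,3}
  val[1] = {0,1,3}
  val[2] = {0,1,2,3}
  val[3] = {0,2,3}
  val[4] = {0,1,3}
  val[5] = {0,2,3}
  val[6] = {0,1,2,3}
  val[7] = {1,2,3}

{0,1,2,3}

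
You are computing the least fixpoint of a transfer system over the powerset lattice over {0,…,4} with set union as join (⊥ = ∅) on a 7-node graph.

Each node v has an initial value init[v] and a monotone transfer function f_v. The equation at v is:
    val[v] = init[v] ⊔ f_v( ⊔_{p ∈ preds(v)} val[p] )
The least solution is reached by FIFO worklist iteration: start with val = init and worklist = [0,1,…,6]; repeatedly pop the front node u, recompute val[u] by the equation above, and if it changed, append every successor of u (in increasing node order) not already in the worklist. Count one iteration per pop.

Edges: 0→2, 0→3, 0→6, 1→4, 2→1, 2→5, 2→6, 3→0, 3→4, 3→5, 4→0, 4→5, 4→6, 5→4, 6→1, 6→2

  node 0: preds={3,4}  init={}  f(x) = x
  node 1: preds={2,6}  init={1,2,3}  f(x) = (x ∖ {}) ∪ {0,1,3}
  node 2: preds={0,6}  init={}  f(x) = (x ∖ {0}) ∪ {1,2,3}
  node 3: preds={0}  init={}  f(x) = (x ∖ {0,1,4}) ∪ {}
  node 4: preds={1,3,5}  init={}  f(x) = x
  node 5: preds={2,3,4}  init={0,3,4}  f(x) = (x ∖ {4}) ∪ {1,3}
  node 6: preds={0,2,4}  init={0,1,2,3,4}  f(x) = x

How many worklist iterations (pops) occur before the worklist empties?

16

Iteration log — 16 steps:
  step 1. node 0  ⊔preds={}  new={}  stable
  step 2. node 1  ⊔preds={0,1,2,3,4}  new={0,1,2,3,4}  old={1,2,3}  +wl: 
  step 3. node 2  ⊔preds={0,1,2,3,4}  new={1,2,3,4}  old={}  +wl: 1
  step 4. node 3  ⊔preds={}  new={}  stable
  step 5. node 4  ⊔preds={0,1,2,3,4}  new={0,1,2,3,4}  old={}  +wl: 0
  step 6. node 5  ⊔preds={0,1,2,3,4}  new={0,1,2,3,4}  old={0,3,4}  +wl: 4
  step 7. node 6  ⊔preds={0,1,2,3,4}  new={0,1,2,3,4}  stable
  step 8. node 1  ⊔preds={0,1,2,3,4}  new={0,1,2,3,4}  stable
  step 9. node 0  ⊔preds={0,1,2,3,4}  new={0,1,2,3,4}  old={}  +wl: 2,3,6
  step 10. node 4  ⊔preds={0,1,2,3,4}  new={0,1,2,3,4}  stable
  step 11. node 2  ⊔preds={0,1,2,3,4}  new={1,2,3,4}  stable
  step 12. node 3  ⊔preds={0,1,2,3,4}  new={2,3}  old={}  +wl: 0,4,5
  step 13. node 6  ⊔preds={0,1,2,3,4}  new={0,1,2,3,4}  stable
  step 14. node 0  ⊔preds={0,1,2,3,4}  new={0,1,2,3,4}  stable
  step 15. node 4  ⊔preds={0,1,2,3,4}  new={0,1,2,3,4}  stable
  step 16. node 5  ⊔preds={0,1,2,3,4}  new={0,1,2,3,4}  stable

Least fixpoint reached:
  node 0: {0,1,2,3,4}
  node 1: {0,1,2,3,4}
  node 2: {1,2,3,4}
  node 3: {2,3}
  node 4: {0,1,2,3,4}
  node 5: {0,1,2,3,4}
  node 6: {0,1,2,3,4}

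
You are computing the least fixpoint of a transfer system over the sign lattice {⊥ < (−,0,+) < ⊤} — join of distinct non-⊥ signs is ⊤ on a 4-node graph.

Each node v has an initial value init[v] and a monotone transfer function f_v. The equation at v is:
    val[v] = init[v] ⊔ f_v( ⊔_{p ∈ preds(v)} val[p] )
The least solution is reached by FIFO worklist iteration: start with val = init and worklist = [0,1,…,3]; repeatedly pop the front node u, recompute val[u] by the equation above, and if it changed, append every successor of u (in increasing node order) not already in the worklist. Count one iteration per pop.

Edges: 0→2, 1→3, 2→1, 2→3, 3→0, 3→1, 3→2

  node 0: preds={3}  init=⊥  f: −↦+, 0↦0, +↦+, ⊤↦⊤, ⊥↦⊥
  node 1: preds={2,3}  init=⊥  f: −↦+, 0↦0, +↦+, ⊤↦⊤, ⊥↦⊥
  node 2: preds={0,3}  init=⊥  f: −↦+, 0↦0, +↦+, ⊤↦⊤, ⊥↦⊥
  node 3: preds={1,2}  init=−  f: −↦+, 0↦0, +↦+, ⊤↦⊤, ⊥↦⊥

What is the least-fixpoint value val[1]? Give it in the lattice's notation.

⊤

Iteration log — 8 steps:
  step 1. node 0  ⊔preds=−  new=+  old=⊥  +wl: 
  step 2. node 1  ⊔preds=−  new=+  old=⊥  +wl: 
  step 3. node 2  ⊔preds=⊤  new=⊤  old=⊥  +wl: 1
  step 4. node 3  ⊔preds=⊤  new=⊤  old=−  +wl: 0,2
  step 5. node 1  ⊔preds=⊤  new=⊤  old=+  +wl: 3
  step 6. node 0  ⊔preds=⊤  new=⊤  old=+  +wl: 
  step 7. node 2  ⊔preds=⊤  new=⊤  stable
  step 8. node 3  ⊔preds=⊤  new=⊤  stable

Least fixpoint reached:
  node 0: ⊤
  node 1: ⊤
  node 2: ⊤
  node 3: ⊤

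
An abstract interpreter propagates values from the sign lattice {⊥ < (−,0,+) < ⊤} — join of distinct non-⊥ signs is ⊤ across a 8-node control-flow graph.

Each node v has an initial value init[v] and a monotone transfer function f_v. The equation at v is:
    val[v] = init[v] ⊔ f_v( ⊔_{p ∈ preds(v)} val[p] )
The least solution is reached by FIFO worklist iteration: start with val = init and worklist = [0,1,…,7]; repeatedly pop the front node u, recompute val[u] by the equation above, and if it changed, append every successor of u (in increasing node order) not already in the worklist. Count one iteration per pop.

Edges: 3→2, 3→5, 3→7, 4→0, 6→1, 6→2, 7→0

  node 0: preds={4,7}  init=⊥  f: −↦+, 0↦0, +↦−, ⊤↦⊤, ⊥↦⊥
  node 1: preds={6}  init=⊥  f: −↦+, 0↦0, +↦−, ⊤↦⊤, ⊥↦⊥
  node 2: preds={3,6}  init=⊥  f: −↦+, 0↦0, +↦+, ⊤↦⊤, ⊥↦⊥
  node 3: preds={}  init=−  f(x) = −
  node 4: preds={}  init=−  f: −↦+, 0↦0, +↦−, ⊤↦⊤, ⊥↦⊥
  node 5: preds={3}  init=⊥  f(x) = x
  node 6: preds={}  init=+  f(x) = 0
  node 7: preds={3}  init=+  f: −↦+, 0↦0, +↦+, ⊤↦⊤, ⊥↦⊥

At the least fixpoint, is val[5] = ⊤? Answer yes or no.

Trace (10 dequeues):
  [1] u=0 | in ⊤ | out ⊤ | prev ⊥ | push {}
  [2] u=1 | in + | out − | prev ⊥ | push {}
  [3] u=2 | in ⊤ | out ⊤ | prev ⊥ | push {}
  [4] u=3 | in ⊥ | out − | ==
  [5] u=4 | in ⊥ | out − | ==
  [6] u=5 | in − | out − | prev ⊥ | push {}
  [7] u=6 | in ⊥ | out ⊤ | prev + | push {1,2}
  [8] u=7 | in − | out + | ==
  [9] u=1 | in ⊤ | out ⊤ | prev − | push {}
  [10] u=2 | in ⊤ | out ⊤ | ==

Converged values:
  [0] ⊤
  [1] ⊤
  [2] ⊤
  [3] −
  [4] −
  [5] −
  [6] ⊤
  [7] +

no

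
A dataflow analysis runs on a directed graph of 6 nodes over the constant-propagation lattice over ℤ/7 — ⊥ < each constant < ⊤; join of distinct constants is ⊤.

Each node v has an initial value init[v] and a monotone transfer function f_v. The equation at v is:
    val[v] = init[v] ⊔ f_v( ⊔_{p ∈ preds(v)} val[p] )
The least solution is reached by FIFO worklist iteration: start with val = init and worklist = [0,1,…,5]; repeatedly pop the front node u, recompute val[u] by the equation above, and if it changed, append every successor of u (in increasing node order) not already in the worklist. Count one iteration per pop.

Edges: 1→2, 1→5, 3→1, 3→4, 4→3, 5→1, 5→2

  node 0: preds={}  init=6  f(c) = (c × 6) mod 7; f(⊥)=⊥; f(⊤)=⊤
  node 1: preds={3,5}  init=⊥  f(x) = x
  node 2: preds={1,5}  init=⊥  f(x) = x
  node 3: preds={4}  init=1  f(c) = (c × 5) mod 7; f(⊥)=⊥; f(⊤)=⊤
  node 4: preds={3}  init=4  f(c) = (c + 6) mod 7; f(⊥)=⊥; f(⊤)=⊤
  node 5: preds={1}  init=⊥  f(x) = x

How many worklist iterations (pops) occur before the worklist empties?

Worklist (12 pops):
  #1 pop 0: in=⊥ → 6 (no change)
  #2 pop 1: in=1 → 1 (was ⊥); enqueue []
  #3 pop 2: in=1 → 1 (was ⊥); enqueue []
  #4 pop 3: in=4 → ⊤ (was 1); enqueue [1]
  #5 pop 4: in=⊤ → ⊤ (was 4); enqueue [3]
  #6 pop 5: in=1 → 1 (was ⊥); enqueue [2]
  #7 pop 1: in=⊤ → ⊤ (was 1); enqueue [5]
  #8 pop 3: in=⊤ → ⊤ (no change)
  #9 pop 2: in=⊤ → ⊤ (was 1); enqueue []
  #10 pop 5: in=⊤ → ⊤ (was 1); enqueue [1,2]
  #11 pop 1: in=⊤ → ⊤ (no change)
  #12 pop 2: in=⊤ → ⊤ (no change)

Fixpoint:
  val[0] = 6
  val[1] = ⊤
  val[2] = ⊤
  val[3] = ⊤
  val[4] = ⊤
  val[5] = ⊤

12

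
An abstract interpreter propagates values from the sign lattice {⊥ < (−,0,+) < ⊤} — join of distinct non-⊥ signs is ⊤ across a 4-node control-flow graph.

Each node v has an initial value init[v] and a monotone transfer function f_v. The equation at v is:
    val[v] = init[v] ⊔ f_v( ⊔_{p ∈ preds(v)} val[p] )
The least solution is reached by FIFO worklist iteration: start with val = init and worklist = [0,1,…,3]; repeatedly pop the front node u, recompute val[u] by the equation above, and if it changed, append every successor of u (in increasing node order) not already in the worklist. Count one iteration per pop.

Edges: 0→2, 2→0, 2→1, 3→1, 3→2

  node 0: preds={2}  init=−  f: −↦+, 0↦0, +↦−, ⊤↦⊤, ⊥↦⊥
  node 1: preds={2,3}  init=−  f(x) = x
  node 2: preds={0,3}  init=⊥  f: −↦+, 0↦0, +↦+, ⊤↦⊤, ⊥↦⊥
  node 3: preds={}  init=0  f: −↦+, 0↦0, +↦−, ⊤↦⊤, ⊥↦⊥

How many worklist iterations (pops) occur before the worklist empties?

7

Trace (7 dequeues):
  [1] u=0 | in ⊥ | out − | ==
  [2] u=1 | in 0 | out ⊤ | prev − | push {}
  [3] u=2 | in ⊤ | out ⊤ | prev ⊥ | push {0,1}
  [4] u=3 | in ⊥ | out 0 | ==
  [5] u=0 | in ⊤ | out ⊤ | prev − | push {2}
  [6] u=1 | in ⊤ | out ⊤ | ==
  [7] u=2 | in ⊤ | out ⊤ | ==

Converged values:
  [0] ⊤
  [1] ⊤
  [2] ⊤
  [3] 0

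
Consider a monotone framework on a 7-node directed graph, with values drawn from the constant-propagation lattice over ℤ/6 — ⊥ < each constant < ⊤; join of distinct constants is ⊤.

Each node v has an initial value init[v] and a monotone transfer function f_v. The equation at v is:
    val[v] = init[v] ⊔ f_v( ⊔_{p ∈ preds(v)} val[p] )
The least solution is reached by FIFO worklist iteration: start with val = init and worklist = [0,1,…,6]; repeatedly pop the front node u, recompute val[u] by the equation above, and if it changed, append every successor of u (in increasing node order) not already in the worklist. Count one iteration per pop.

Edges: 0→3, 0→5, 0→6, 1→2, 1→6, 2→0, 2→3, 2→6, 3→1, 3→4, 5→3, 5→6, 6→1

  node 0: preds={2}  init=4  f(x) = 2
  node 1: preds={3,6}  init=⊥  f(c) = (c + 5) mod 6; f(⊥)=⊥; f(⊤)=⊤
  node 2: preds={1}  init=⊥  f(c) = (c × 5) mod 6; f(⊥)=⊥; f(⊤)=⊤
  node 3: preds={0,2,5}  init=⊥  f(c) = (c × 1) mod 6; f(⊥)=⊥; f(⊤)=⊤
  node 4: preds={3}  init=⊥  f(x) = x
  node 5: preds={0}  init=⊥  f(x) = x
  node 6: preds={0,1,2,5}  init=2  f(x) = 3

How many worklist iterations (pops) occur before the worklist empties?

14

Worklist (14 pops):
  #1 pop 0: in=⊥ → ⊤ (was 4); enqueue []
  #2 pop 1: in=2 → 1 (was ⊥); enqueue []
  #3 pop 2: in=1 → 5 (was ⊥); enqueue [0]
  #4 pop 3: in=⊤ → ⊤ (was ⊥); enqueue [1]
  #5 pop 4: in=⊤ → ⊤ (was ⊥); enqueue []
  #6 pop 5: in=⊤ → ⊤ (was ⊥); enqueue [3]
  #7 pop 6: in=⊤ → ⊤ (was 2); enqueue []
  #8 pop 0: in=5 → ⊤ (no change)
  #9 pop 1: in=⊤ → ⊤ (was 1); enqueue [2,6]
  #10 pop 3: in=⊤ → ⊤ (no change)
  #11 pop 2: in=⊤ → ⊤ (was 5); enqueue [0,3]
  #12 pop 6: in=⊤ → ⊤ (no change)
  #13 pop 0: in=⊤ → ⊤ (no change)
  #14 pop 3: in=⊤ → ⊤ (no change)

Fixpoint:
  val[0] = ⊤
  val[1] = ⊤
  val[2] = ⊤
  val[3] = ⊤
  val[4] = ⊤
  val[5] = ⊤
  val[6] = ⊤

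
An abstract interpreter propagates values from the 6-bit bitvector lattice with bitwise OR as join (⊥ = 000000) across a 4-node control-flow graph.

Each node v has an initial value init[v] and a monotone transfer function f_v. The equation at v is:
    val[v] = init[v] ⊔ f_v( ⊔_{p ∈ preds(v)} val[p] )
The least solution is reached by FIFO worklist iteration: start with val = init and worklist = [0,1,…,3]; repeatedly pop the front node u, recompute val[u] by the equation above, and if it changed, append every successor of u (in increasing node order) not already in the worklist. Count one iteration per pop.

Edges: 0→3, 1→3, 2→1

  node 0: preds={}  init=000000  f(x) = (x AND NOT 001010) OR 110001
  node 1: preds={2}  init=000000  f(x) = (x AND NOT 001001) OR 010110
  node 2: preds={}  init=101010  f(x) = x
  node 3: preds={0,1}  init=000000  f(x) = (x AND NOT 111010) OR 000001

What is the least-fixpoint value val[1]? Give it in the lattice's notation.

Worklist (4 pops):
  #1 pop 0: in=000000 → 110001 (was 000000); enqueue []
  #2 pop 1: in=101010 → 110110 (was 000000); enqueue []
  #3 pop 2: in=000000 → 101010 (no change)
  #4 pop 3: in=110111 → 000101 (was 000000); enqueue []

Fixpoint:
  val[0] = 110001
  val[1] = 110110
  val[2] = 101010
  val[3] = 000101

110110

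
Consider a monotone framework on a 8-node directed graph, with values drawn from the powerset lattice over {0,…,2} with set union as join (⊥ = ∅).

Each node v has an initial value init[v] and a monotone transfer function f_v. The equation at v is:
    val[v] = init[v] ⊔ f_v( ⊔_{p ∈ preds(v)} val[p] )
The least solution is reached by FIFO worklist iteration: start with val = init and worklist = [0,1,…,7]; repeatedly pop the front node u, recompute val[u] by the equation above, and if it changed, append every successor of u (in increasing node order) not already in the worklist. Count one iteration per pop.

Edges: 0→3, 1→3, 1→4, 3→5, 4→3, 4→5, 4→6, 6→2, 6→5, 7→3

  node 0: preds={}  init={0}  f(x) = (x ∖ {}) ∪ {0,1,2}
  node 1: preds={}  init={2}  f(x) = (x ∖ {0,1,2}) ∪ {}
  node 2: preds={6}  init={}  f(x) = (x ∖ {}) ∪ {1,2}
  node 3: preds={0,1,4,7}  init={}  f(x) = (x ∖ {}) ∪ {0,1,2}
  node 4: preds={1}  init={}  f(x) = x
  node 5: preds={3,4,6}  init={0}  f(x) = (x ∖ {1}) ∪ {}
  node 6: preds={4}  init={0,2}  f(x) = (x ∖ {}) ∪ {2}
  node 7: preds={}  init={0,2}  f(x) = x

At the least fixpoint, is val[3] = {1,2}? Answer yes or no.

no

Worklist (9 pops):
  #1 pop 0: in={} → {0,1,2} (was {0}); enqueue []
  #2 pop 1: in={} → {2} (no change)
  #3 pop 2: in={0,2} → {0,1,2} (was {}); enqueue []
  #4 pop 3: in={0,1,2} → {0,1,2} (was {}); enqueue []
  #5 pop 4: in={2} → {2} (was {}); enqueue [3]
  #6 pop 5: in={0,1,2} → {0,2} (was {0}); enqueue []
  #7 pop 6: in={2} → {0,2} (no change)
  #8 pop 7: in={} → {0,2} (no change)
  #9 pop 3: in={0,1,2} → {0,1,2} (no change)

Fixpoint:
  val[0] = {0,1,2}
  val[1] = {2}
  val[2] = {0,1,2}
  val[3] = {0,1,2}
  val[4] = {2}
  val[5] = {0,2}
  val[6] = {0,2}
  val[7] = {0,2}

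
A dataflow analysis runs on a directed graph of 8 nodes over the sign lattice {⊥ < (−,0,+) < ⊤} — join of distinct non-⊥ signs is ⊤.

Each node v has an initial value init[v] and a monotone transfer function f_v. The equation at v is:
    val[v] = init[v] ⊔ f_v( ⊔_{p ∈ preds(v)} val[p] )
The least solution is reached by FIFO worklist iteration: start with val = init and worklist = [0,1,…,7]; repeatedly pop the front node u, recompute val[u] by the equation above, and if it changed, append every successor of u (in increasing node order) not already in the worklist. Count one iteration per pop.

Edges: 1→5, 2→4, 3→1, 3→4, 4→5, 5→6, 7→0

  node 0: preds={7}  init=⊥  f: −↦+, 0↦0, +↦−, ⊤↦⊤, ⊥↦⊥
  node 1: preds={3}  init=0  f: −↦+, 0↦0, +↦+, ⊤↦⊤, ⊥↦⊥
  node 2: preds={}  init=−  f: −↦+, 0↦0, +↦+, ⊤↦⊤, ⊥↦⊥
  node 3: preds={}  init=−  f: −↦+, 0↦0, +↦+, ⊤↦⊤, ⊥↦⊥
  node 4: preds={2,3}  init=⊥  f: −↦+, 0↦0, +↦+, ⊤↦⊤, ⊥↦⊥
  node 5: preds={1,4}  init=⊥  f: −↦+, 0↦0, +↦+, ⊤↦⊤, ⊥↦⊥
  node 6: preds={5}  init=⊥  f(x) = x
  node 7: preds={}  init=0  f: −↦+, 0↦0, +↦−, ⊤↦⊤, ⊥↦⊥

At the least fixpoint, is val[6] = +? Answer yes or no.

no

Trace (8 dequeues):
  [1] u=0 | in 0 | out 0 | prev ⊥ | push {}
  [2] u=1 | in − | out ⊤ | prev 0 | push {}
  [3] u=2 | in ⊥ | out − | ==
  [4] u=3 | in ⊥ | out − | ==
  [5] u=4 | in − | out + | prev ⊥ | push {}
  [6] u=5 | in ⊤ | out ⊤ | prev ⊥ | push {}
  [7] u=6 | in ⊤ | out ⊤ | prev ⊥ | push {}
  [8] u=7 | in ⊥ | out 0 | ==

Converged values:
  [0] 0
  [1] ⊤
  [2] −
  [3] −
  [4] +
  [5] ⊤
  [6] ⊤
  [7] 0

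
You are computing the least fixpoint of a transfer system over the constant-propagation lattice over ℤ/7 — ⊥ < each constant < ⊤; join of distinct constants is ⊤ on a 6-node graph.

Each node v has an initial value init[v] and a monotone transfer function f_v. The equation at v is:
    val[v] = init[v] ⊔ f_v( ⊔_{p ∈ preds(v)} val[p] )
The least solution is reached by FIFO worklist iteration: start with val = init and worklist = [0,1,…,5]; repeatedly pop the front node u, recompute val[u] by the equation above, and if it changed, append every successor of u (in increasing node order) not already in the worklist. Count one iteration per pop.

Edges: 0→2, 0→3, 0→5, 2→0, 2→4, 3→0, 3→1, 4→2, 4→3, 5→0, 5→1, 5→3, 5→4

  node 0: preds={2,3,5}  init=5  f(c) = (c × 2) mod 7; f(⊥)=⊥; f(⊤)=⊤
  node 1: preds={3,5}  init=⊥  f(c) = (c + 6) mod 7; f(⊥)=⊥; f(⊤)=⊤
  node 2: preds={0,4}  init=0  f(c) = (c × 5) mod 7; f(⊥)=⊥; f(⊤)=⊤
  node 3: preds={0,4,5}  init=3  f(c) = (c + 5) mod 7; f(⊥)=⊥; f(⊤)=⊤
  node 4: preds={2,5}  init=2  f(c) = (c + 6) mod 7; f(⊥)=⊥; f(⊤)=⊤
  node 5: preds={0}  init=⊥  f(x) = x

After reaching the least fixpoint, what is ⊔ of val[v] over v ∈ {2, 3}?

Worklist (11 pops):
  #1 pop 0: in=⊤ → ⊤ (was 5); enqueue []
  #2 pop 1: in=3 → 2 (was ⊥); enqueue []
  #3 pop 2: in=⊤ → ⊤ (was 0); enqueue [0]
  #4 pop 3: in=⊤ → ⊤ (was 3); enqueue [1]
  #5 pop 4: in=⊤ → ⊤ (was 2); enqueue [2,3]
  #6 pop 5: in=⊤ → ⊤ (was ⊥); enqueue [4]
  #7 pop 0: in=⊤ → ⊤ (no change)
  #8 pop 1: in=⊤ → ⊤ (was 2); enqueue []
  #9 pop 2: in=⊤ → ⊤ (no change)
  #10 pop 3: in=⊤ → ⊤ (no change)
  #11 pop 4: in=⊤ → ⊤ (no change)

Fixpoint:
  val[0] = ⊤
  val[1] = ⊤
  val[2] = ⊤
  val[3] = ⊤
  val[4] = ⊤
  val[5] = ⊤

⊤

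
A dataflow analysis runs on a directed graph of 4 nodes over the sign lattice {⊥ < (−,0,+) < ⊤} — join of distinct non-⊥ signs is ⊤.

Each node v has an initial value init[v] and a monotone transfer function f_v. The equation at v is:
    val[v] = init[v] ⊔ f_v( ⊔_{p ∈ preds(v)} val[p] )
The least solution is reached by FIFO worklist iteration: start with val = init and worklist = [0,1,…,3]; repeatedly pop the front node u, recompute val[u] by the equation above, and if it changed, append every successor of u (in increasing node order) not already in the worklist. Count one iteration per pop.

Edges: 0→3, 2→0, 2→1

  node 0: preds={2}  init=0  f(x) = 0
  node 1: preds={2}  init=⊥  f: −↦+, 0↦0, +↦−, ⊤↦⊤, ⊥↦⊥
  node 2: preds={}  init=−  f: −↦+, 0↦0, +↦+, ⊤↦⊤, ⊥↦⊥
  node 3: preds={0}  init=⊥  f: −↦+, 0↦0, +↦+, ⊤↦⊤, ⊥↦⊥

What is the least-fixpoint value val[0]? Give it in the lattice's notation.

0

Iteration log — 4 steps:
  step 1. node 0  ⊔preds=−  new=0  stable
  step 2. node 1  ⊔preds=−  new=+  old=⊥  +wl: 
  step 3. node 2  ⊔preds=⊥  new=−  stable
  step 4. node 3  ⊔preds=0  new=0  old=⊥  +wl: 

Least fixpoint reached:
  node 0: 0
  node 1: +
  node 2: −
  node 3: 0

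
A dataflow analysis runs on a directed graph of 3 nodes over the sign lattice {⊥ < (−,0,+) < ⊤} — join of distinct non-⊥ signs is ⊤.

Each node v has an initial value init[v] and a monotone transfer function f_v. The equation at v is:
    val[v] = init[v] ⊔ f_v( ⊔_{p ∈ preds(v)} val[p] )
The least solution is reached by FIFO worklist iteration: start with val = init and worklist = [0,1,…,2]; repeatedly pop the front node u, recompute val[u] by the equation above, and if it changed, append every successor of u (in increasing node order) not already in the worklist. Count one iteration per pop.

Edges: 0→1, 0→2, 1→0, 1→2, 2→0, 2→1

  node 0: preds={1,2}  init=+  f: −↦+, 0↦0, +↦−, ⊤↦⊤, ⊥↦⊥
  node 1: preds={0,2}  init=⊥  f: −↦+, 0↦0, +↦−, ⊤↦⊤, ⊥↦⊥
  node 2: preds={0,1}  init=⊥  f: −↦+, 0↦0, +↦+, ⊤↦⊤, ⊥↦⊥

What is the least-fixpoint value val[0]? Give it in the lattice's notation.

Worklist (7 pops):
  #1 pop 0: in=⊥ → + (no change)
  #2 pop 1: in=+ → − (was ⊥); enqueue [0]
  #3 pop 2: in=⊤ → ⊤ (was ⊥); enqueue [1]
  #4 pop 0: in=⊤ → ⊤ (was +); enqueue [2]
  #5 pop 1: in=⊤ → ⊤ (was −); enqueue [0]
  #6 pop 2: in=⊤ → ⊤ (no change)
  #7 pop 0: in=⊤ → ⊤ (no change)

Fixpoint:
  val[0] = ⊤
  val[1] = ⊤
  val[2] = ⊤

⊤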